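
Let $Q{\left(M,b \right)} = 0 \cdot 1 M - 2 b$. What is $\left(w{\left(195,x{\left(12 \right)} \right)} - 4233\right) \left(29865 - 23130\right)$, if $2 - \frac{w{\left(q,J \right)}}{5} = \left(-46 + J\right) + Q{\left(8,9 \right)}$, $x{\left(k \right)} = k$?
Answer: $-26690805$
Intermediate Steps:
$Q{\left(M,b \right)} = - 2 b$ ($Q{\left(M,b \right)} = 0 M - 2 b = 0 - 2 b = - 2 b$)
$w{\left(q,J \right)} = 330 - 5 J$ ($w{\left(q,J \right)} = 10 - 5 \left(\left(-46 + J\right) - 18\right) = 10 - 5 \left(-64 + J\right) = 10 - \left(-320 + 5 J\right) = 330 - 5 J$)
$\left(w{\left(195,x{\left(12 \right)} \right)} - 4233\right) \left(29865 - 23130\right) = \left(\left(330 - 60\right) - 4233\right) \left(29865 - 23130\right) = \left(\left(330 - 60\right) - 4233\right) 6735 = \left(270 - 4233\right) 6735 = \left(-3963\right) 6735 = -26690805$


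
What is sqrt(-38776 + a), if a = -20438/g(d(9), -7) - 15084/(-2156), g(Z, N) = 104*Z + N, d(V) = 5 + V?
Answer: I*sqrt(1094768387581)/5313 ≈ 196.93*I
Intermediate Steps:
g(Z, N) = N + 104*Z
a = -793129/111573 (a = -20438/(-7 + 104*(5 + 9)) - 15084/(-2156) = -20438/(-7 + 104*14) - 15084*(-1/2156) = -20438/(-7 + 1456) + 3771/539 = -20438/1449 + 3771/539 = -793129/111573 ≈ -7.1086)
sqrt(-38776 + a) = sqrt(-38776 - 793129/111573) = sqrt(-4327147777/111573) = I*sqrt(1094768387581)/5313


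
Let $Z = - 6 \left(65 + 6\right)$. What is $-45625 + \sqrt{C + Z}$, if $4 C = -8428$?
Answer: $-45625 + i \sqrt{2533} \approx -45625.0 + 50.329 i$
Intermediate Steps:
$C = -2107$ ($C = \frac{1}{4} \left(-8428\right) = -2107$)
$Z = -426$ ($Z = \left(-6\right) 71 = -426$)
$-45625 + \sqrt{C + Z} = -45625 + \sqrt{-2107 - 426} = -45625 + \sqrt{-2533} = -45625 + i \sqrt{2533}$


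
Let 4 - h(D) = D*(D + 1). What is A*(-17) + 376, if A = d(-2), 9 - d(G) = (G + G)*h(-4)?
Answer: 767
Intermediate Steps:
h(D) = 4 - D*(1 + D) (h(D) = 4 - D*(D + 1) = 4 - D*(1 + D))
d(G) = 9 + 16*G (d(G) = 9 - (G + G)*(4 - 1*(-4) - 1*(-4)²) = 9 - 2*G*(4 + 4 - 1*16) = 9 - 2*G*(4 + 4 - 16) = 9 - 2*G*(-8) = 9 - (-16)*G = 9 + 16*G)
A = -23 (A = 9 + 16*(-2) = 9 - 32 = -23)
A*(-17) + 376 = -23*(-17) + 376 = 391 + 376 = 767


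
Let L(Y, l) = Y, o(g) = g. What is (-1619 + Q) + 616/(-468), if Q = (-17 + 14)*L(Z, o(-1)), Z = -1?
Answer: -189226/117 ≈ -1617.3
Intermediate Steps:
Q = 3 (Q = (-17 + 14)*(-1) = -3*(-1) = 3)
(-1619 + Q) + 616/(-468) = (-1619 + 3) + 616/(-468) = -1616 + 616*(-1/468) = -1616 - 154/117 = -189226/117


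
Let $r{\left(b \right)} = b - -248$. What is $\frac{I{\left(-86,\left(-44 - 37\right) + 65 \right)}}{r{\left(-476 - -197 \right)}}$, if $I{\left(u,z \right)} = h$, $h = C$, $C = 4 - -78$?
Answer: $- \frac{82}{31} \approx -2.6452$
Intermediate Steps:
$C = 82$ ($C = 4 + 78 = 82$)
$r{\left(b \right)} = 248 + b$ ($r{\left(b \right)} = b + 248 = 248 + b$)
$h = 82$
$I{\left(u,z \right)} = 82$
$\frac{I{\left(-86,\left(-44 - 37\right) + 65 \right)}}{r{\left(-476 - -197 \right)}} = \frac{82}{248 - 279} = \frac{82}{-31} = 82 \left(- \frac{1}{31}\right) = - \frac{82}{31}$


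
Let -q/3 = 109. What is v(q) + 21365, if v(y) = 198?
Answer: 21563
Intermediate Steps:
q = -327 (q = -3*109 = -327)
v(q) + 21365 = 198 + 21365 = 21563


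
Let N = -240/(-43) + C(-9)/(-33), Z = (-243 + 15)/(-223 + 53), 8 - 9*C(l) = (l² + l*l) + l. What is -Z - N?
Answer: -8044669/1085535 ≈ -7.4108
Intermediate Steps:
C(l) = 8/9 - 2*l²/9 - l/9 (C(l) = 8/9 - ((l² + l*l) + l)/9 = 8/9 - ((l² + l²) + l)/9 = 8/9 - (2*l² + l)/9 = 8/9 - (l + 2*l²)/9 = 8/9 + (-2*l²/9 - l/9) = 8/9 - 2*l²/9 - l/9)
Z = 114/85 (Z = -228/(-170) = -228*(-1/170) = 114/85 ≈ 1.3412)
N = 77515/12771 (N = -240/(-43) + (8/9 - 2/9*(-9)² - ⅑*(-9))/(-33) = -240*(-1/43) + (8/9 - 2/9*81 + 1)*(-1/33) = 240/43 + (8/9 - 18 + 1)*(-1/33) = 240/43 - 145/9*(-1/33) = 240/43 + 145/297 = 77515/12771 ≈ 6.0696)
-Z - N = -1*114/85 - 1*77515/12771 = -114/85 - 77515/12771 = -8044669/1085535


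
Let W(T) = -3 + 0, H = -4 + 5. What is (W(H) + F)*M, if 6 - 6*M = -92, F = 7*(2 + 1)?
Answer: 294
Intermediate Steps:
H = 1
F = 21 (F = 7*3 = 21)
M = 49/3 (M = 1 - ⅙*(-92) = 1 + 46/3 = 49/3 ≈ 16.333)
W(T) = -3
(W(H) + F)*M = (-3 + 21)*(49/3) = 18*(49/3) = 294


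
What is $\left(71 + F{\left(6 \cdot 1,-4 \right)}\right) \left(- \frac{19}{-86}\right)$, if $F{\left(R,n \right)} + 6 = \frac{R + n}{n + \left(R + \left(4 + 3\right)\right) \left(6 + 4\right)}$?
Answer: $\frac{38912}{2709} \approx 14.364$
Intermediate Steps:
$F{\left(R,n \right)} = -6 + \frac{R + n}{70 + n + 10 R}$ ($F{\left(R,n \right)} = -6 + \frac{R + n}{n + \left(R + \left(4 + 3\right)\right) \left(6 + 4\right)} = -6 + \frac{R + n}{n + \left(R + 7\right) 10} = -6 + \frac{R + n}{n + \left(7 + R\right) 10} = -6 + \frac{R + n}{n + \left(70 + 10 R\right)} = -6 + \frac{R + n}{70 + n + 10 R}$)
$\left(71 + F{\left(6 \cdot 1,-4 \right)}\right) \left(- \frac{19}{-86}\right) = \left(71 + \frac{-420 - 59 \cdot 6 \cdot 1 - -20}{70 - 4 + 10 \cdot 6 \cdot 1}\right) \left(- \frac{19}{-86}\right) = \left(71 + \frac{-420 - 354 + 20}{70 - 4 + 10 \cdot 6}\right) \left(\left(-19\right) \left(- \frac{1}{86}\right)\right) = \left(71 + \frac{-420 - 354 + 20}{70 - 4 + 60}\right) \frac{19}{86} = \left(71 + \frac{1}{126} \left(-754\right)\right) \frac{19}{86} = \left(71 - \frac{377}{63}\right) \frac{19}{86} = \frac{4096}{63} \cdot \frac{19}{86} = \frac{38912}{2709}$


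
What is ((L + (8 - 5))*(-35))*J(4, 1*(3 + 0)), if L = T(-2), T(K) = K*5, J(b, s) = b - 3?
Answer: 245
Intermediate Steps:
J(b, s) = -3 + b
T(K) = 5*K
L = -10 (L = 5*(-2) = -10)
((L + (8 - 5))*(-35))*J(4, 1*(3 + 0)) = ((-10 + (8 - 5))*(-35))*(-3 + 4) = ((-10 + 3)*(-35))*1 = -7*(-35)*1 = 245*1 = 245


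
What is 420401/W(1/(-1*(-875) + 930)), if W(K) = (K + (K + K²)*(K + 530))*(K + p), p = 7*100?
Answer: 4462441803749650625/2187081986088231 ≈ 2040.4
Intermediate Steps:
p = 700
W(K) = (700 + K)*(K + (530 + K)*(K + K²)) (W(K) = (K + (K + K²)*(K + 530))*(K + 700) = (K + (K + K²)*(530 + K))*(700 + K) = (K + (530 + K)*(K + K²))*(700 + K) = (700 + K)*(K + (530 + K)*(K + K²)))
420401/W(1/(-1*(-875) + 930)) = 420401/(((371700 + (1/(-1*(-875) + 930))³ + 1231*(1/(-1*(-875) + 930))² + 372231/(-1*(-875) + 930))/(-1*(-875) + 930))) = 420401/(((371700 + (1/(875 + 930))³ + 1231*(1/(875 + 930))² + 372231/(875 + 930))/(875 + 930))) = 420401/(((371700 + (1/1805)³ + 1231*(1/1805)² + 372231/1805)/1805)) = 420401/(((371700 + (1/1805)³ + 1231*(1/1805)² + 372231*(1/1805))/1805)) = 420401/(((371700 + 1/5880735125 + 1231*(1/3258025) + 372231/1805)/1805)) = 420401/(((371700 + 1/5880735125 + 1231/3258025 + 372231/1805)/1805)) = 420401/(((1/1805)*(2187081986088231/5880735125))) = 420401/(2187081986088231/10614726900625) = 420401*(10614726900625/2187081986088231) = 4462441803749650625/2187081986088231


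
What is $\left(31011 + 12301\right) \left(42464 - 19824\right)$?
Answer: $980583680$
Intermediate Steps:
$\left(31011 + 12301\right) \left(42464 - 19824\right) = 43312 \cdot 22640 = 980583680$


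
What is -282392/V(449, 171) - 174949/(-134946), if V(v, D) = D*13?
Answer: -4190973245/33331662 ≈ -125.74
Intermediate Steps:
V(v, D) = 13*D
-282392/V(449, 171) - 174949/(-134946) = -282392/(13*171) - 174949/(-134946) = -282392/2223 - 174949*(-1/134946) = -282392*1/2223 + 174949/134946 = -282392/2223 + 174949/134946 = -4190973245/33331662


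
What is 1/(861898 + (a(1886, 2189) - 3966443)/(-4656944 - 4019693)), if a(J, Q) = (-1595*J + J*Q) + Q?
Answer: 8676637/7478378920996 ≈ 1.1602e-6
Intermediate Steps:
a(J, Q) = Q - 1595*J + J*Q
1/(861898 + (a(1886, 2189) - 3966443)/(-4656944 - 4019693)) = 1/(861898 + ((2189 - 1595*1886 + 1886*2189) - 3966443)/(-4656944 - 4019693)) = 1/(861898 + ((2189 - 3008170 + 4128454) - 3966443)/(-8676637)) = 1/(861898 + (1122473 - 3966443)*(-1/8676637)) = 1/(861898 - 2843970*(-1/8676637)) = 1/(861898 + 2843970/8676637) = 1/(7478378920996/8676637) = 8676637/7478378920996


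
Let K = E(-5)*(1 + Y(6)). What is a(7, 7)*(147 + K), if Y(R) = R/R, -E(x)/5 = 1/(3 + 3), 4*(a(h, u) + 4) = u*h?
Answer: 1199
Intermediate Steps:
a(h, u) = -4 + h*u/4 (a(h, u) = -4 + (u*h)/4 = -4 + (h*u)/4 = -4 + h*u/4)
E(x) = -⅚ (E(x) = -5/(3 + 3) = -5/6 = -5*⅙ = -⅚)
Y(R) = 1
K = -5/3 (K = -5*(1 + 1)/6 = -⅚*2 = -5/3 ≈ -1.6667)
a(7, 7)*(147 + K) = (-4 + (¼)*7*7)*(147 - 5/3) = (-4 + 49/4)*(436/3) = (33/4)*(436/3) = 1199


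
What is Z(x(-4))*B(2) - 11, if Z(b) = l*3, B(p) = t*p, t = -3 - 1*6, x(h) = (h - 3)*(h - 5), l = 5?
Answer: -281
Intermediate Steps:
x(h) = (-5 + h)*(-3 + h) (x(h) = (-3 + h)*(-5 + h) = (-5 + h)*(-3 + h))
t = -9 (t = -3 - 6 = -9)
B(p) = -9*p
Z(b) = 15 (Z(b) = 5*3 = 15)
Z(x(-4))*B(2) - 11 = 15*(-9*2) - 11 = 15*(-18) - 11 = -270 - 11 = -281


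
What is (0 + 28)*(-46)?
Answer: -1288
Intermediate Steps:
(0 + 28)*(-46) = 28*(-46) = -1288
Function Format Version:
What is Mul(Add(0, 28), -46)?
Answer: -1288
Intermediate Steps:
Mul(Add(0, 28), -46) = Mul(28, -46) = -1288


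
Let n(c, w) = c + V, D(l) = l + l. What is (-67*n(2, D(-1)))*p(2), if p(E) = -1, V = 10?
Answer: 804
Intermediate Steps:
D(l) = 2*l
n(c, w) = 10 + c (n(c, w) = c + 10 = 10 + c)
(-67*n(2, D(-1)))*p(2) = -67*(10 + 2)*(-1) = -67*12*(-1) = -804*(-1) = 804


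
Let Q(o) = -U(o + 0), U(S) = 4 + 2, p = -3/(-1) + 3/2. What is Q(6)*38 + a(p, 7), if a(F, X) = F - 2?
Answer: -451/2 ≈ -225.50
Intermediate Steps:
p = 9/2 (p = -3*(-1) + 3*(1/2) = 3 + 3/2 = 9/2 ≈ 4.5000)
a(F, X) = -2 + F
U(S) = 6
Q(o) = -6 (Q(o) = -1*6 = -6)
Q(6)*38 + a(p, 7) = -6*38 + (-2 + 9/2) = -228 + 5/2 = -451/2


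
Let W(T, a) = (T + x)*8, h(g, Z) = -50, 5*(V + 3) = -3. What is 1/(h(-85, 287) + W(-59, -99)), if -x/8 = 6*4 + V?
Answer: -5/9138 ≈ -0.00054717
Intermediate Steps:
V = -18/5 (V = -3 + (1/5)*(-3) = -3 - 3/5 = -18/5 ≈ -3.6000)
x = -816/5 (x = -8*(6*4 - 18/5) = -8*(24 - 18/5) = -8*102/5 = -816/5 ≈ -163.20)
W(T, a) = -6528/5 + 8*T (W(T, a) = (T - 816/5)*8 = (-816/5 + T)*8 = -6528/5 + 8*T)
1/(h(-85, 287) + W(-59, -99)) = 1/(-50 + (-6528/5 + 8*(-59))) = 1/(-50 + (-6528/5 - 472)) = 1/(-50 - 8888/5) = 1/(-9138/5) = -5/9138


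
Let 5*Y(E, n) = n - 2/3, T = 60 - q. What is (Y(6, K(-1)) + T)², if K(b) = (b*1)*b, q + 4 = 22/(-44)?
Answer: 3751969/900 ≈ 4168.9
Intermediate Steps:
q = -9/2 (q = -4 + 22/(-44) = -4 + 22*(-1/44) = -4 - ½ = -9/2 ≈ -4.5000)
T = 129/2 (T = 60 - 1*(-9/2) = 60 + 9/2 = 129/2 ≈ 64.500)
K(b) = b² (K(b) = b*b = b²)
Y(E, n) = -2/15 + n/5 (Y(E, n) = (n - 2/3)/5 = (n - 2*⅓)/5 = (n - ⅔)/5 = (-⅔ + n)/5 = -2/15 + n/5)
(Y(6, K(-1)) + T)² = ((-2/15 + (⅕)*(-1)²) + 129/2)² = ((-2/15 + (⅕)*1) + 129/2)² = ((-2/15 + ⅕) + 129/2)² = (1/15 + 129/2)² = (1937/30)² = 3751969/900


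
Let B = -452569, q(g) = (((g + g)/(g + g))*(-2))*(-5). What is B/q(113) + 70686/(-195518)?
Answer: -44243046301/977590 ≈ -45257.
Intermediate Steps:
q(g) = 10 (q(g) = (((2*g)/((2*g)))*(-2))*(-5) = (((2*g)*(1/(2*g)))*(-2))*(-5) = (1*(-2))*(-5) = -2*(-5) = 10)
B/q(113) + 70686/(-195518) = -452569/10 + 70686/(-195518) = -452569*⅒ + 70686*(-1/195518) = -452569/10 - 35343/97759 = -44243046301/977590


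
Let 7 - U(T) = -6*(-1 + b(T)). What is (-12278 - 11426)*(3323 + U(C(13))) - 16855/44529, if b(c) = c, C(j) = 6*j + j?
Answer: -4084844676775/44529 ≈ -9.1735e+7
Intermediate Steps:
C(j) = 7*j
U(T) = 1 + 6*T (U(T) = 7 - (-6)*(-1 + T) = 7 - (6 - 6*T) = 7 + (-6 + 6*T) = 1 + 6*T)
(-12278 - 11426)*(3323 + U(C(13))) - 16855/44529 = (-12278 - 11426)*(3323 + (1 + 6*(7*13))) - 16855/44529 = -23704*(3323 + (1 + 6*91)) - 16855/44529 = -23704*(3323 + (1 + 546)) - 1*16855/44529 = -23704*(3323 + 547) - 16855/44529 = -23704*3870 - 16855/44529 = -91734480 - 16855/44529 = -4084844676775/44529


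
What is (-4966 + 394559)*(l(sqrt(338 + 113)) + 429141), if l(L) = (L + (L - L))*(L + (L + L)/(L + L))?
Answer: 167366036056 + 389593*sqrt(451) ≈ 1.6737e+11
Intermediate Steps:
l(L) = L*(1 + L) (l(L) = (L + 0)*(L + (2*L)/((2*L))) = L*(L + (2*L)*(1/(2*L))) = L*(L + 1) = L*(1 + L))
(-4966 + 394559)*(l(sqrt(338 + 113)) + 429141) = (-4966 + 394559)*(sqrt(338 + 113)*(1 + sqrt(338 + 113)) + 429141) = 389593*(sqrt(451)*(1 + sqrt(451)) + 429141) = 389593*(429141 + sqrt(451)*(1 + sqrt(451))) = 167190329613 + 389593*sqrt(451)*(1 + sqrt(451))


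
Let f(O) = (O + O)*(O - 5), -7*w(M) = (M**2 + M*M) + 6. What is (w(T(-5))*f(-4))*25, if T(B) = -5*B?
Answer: -2260800/7 ≈ -3.2297e+5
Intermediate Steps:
w(M) = -6/7 - 2*M**2/7 (w(M) = -((M**2 + M*M) + 6)/7 = -((M**2 + M**2) + 6)/7 = -(2*M**2 + 6)/7 = -(6 + 2*M**2)/7 = -6/7 - 2*M**2/7)
f(O) = 2*O*(-5 + O) (f(O) = (2*O)*(-5 + O) = 2*O*(-5 + O))
(w(T(-5))*f(-4))*25 = ((-6/7 - 2*(-5*(-5))**2/7)*(2*(-4)*(-5 - 4)))*25 = ((-6/7 - 2/7*25**2)*(2*(-4)*(-9)))*25 = ((-6/7 - 2/7*625)*72)*25 = ((-6/7 - 1250/7)*72)*25 = -1256/7*72*25 = -90432/7*25 = -2260800/7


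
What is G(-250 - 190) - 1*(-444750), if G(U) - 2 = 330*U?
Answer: 299552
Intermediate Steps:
G(U) = 2 + 330*U
G(-250 - 190) - 1*(-444750) = (2 + 330*(-250 - 190)) - 1*(-444750) = (2 + 330*(-440)) + 444750 = (2 - 145200) + 444750 = -145198 + 444750 = 299552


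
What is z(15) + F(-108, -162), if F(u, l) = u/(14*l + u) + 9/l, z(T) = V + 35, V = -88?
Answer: -5248/99 ≈ -53.010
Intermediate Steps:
z(T) = -53 (z(T) = -88 + 35 = -53)
F(u, l) = 9/l + u/(u + 14*l) (F(u, l) = u/(u + 14*l) + 9/l = 9/l + u/(u + 14*l))
z(15) + F(-108, -162) = -53 + (9*(-108) + 126*(-162) - 162*(-108))/((-162)*(-108 + 14*(-162))) = -53 - (-972 - 20412 + 17496)/(162*(-108 - 2268)) = -53 - 1/162*(-3888)/(-2376) = -53 - 1/162*(-1/2376)*(-3888) = -53 - 1/99 = -5248/99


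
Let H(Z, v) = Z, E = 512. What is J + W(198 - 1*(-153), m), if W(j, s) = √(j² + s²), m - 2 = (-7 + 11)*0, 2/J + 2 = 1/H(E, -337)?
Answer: -1024/1023 + √123205 ≈ 350.00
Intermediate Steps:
J = -1024/1023 (J = 2/(-2 + 1/512) = 2/(-1023/512) = 2*(-512/1023) = -1024/1023 ≈ -1.0010)
m = 2 (m = 2 + (-7 + 11)*0 = 2 + 4*0 = 2 + 0 = 2)
J + W(198 - 1*(-153), m) = -1024/1023 + √((198 - 1*(-153))² + 2²) = -1024/1023 + √((198 + 153)² + 4) = -1024/1023 + √(351² + 4) = -1024/1023 + √(123201 + 4) = -1024/1023 + √123205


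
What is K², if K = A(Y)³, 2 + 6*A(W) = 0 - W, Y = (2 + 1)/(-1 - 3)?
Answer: 15625/191102976 ≈ 8.1762e-5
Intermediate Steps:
Y = -¾ (Y = 3/(-4) = 3*(-¼) = -¾ ≈ -0.75000)
A(W) = -⅓ - W/6 (A(W) = -⅓ + (0 - W)/6 = -⅓ + (-W)/6 = -⅓ - W/6)
K = -125/13824 (K = (-⅓ - ⅙*(-¾))³ = (-⅓ + ⅛)³ = (-5/24)³ = -125/13824 ≈ -0.0090422)
K² = (-125/13824)² = 15625/191102976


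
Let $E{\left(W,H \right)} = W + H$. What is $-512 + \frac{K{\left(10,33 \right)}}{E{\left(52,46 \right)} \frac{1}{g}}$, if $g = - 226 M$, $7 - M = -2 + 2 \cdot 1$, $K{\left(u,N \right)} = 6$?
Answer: $- \frac{4262}{7} \approx -608.86$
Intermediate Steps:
$M = 7$ ($M = 7 - \left(-2 + 2 \cdot 1\right) = 7 - \left(-2 + 2\right) = 7 - 0 = 7 + 0 = 7$)
$E{\left(W,H \right)} = H + W$
$g = -1582$ ($g = \left(-226\right) 7 = -1582$)
$-512 + \frac{K{\left(10,33 \right)}}{E{\left(52,46 \right)} \frac{1}{g}} = -512 + \frac{6}{\left(46 + 52\right) \frac{1}{-1582}} = -512 + \frac{6}{98 \left(- \frac{1}{1582}\right)} = -512 + \frac{6}{- \frac{7}{113}} = -512 + 6 \left(- \frac{113}{7}\right) = -512 - \frac{678}{7} = - \frac{4262}{7}$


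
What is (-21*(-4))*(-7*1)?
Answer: -588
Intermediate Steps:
(-21*(-4))*(-7*1) = 84*(-7) = -588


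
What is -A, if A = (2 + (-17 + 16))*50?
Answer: -50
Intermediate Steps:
A = 50 (A = (2 - 1)*50 = 1*50 = 50)
-A = -1*50 = -50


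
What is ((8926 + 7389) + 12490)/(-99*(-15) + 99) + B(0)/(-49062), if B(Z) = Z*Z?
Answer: 28805/1584 ≈ 18.185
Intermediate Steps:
B(Z) = Z²
((8926 + 7389) + 12490)/(-99*(-15) + 99) + B(0)/(-49062) = ((8926 + 7389) + 12490)/(-99*(-15) + 99) + 0²/(-49062) = (16315 + 12490)/(1485 + 99) + 0*(-1/49062) = 28805/1584 + 0 = 28805/1584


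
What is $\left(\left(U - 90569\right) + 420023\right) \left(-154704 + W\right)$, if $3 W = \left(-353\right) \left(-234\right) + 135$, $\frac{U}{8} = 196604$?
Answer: $-241828107750$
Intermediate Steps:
$U = 1572832$ ($U = 8 \cdot 196604 = 1572832$)
$W = 27579$ ($W = \frac{\left(-353\right) \left(-234\right) + 135}{3} = \frac{82602 + 135}{3} = \frac{1}{3} \cdot 82737 = 27579$)
$\left(\left(U - 90569\right) + 420023\right) \left(-154704 + W\right) = \left(\left(1572832 - 90569\right) + 420023\right) \left(-154704 + 27579\right) = \left(1482263 + 420023\right) \left(-127125\right) = 1902286 \left(-127125\right) = -241828107750$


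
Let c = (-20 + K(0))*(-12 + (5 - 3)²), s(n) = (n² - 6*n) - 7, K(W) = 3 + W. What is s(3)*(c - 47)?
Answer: -1424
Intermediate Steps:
s(n) = -7 + n² - 6*n
c = 136 (c = (-20 + (3 + 0))*(-12 + (5 - 3)²) = (-20 + 3)*(-12 + 2²) = -17*(-12 + 4) = -17*(-8) = 136)
s(3)*(c - 47) = (-7 + 3² - 6*3)*(136 - 47) = (-7 + 9 - 18)*89 = -16*89 = -1424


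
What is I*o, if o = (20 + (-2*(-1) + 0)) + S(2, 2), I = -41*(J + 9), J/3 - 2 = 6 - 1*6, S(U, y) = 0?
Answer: -13530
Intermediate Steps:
J = 6 (J = 6 + 3*(6 - 1*6) = 6 + 3*(6 - 6) = 6 + 3*0 = 6 + 0 = 6)
I = -615 (I = -41*(6 + 9) = -41*15 = -615)
o = 22 (o = (20 + (-2*(-1) + 0)) + 0 = (20 + (2 + 0)) + 0 = (20 + 2) + 0 = 22 + 0 = 22)
I*o = -615*22 = -13530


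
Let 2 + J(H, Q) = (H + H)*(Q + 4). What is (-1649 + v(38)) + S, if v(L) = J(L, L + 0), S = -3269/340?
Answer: 520671/340 ≈ 1531.4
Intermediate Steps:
J(H, Q) = -2 + 2*H*(4 + Q) (J(H, Q) = -2 + (H + H)*(Q + 4) = -2 + (2*H)*(4 + Q) = -2 + 2*H*(4 + Q))
S = -3269/340 (S = -3269*1/340 = -3269/340 ≈ -9.6147)
v(L) = -2 + 2*L² + 8*L (v(L) = -2 + 8*L + 2*L*(L + 0) = -2 + 8*L + 2*L*L = -2 + 8*L + 2*L² = -2 + 2*L² + 8*L)
(-1649 + v(38)) + S = (-1649 + (-2 + 2*38² + 8*38)) - 3269/340 = (-1649 + (-2 + 2*1444 + 304)) - 3269/340 = (-1649 + (-2 + 2888 + 304)) - 3269/340 = (-1649 + 3190) - 3269/340 = 1541 - 3269/340 = 520671/340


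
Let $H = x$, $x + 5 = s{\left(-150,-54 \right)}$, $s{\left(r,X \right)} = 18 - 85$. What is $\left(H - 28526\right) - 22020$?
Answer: $-50618$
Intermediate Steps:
$s{\left(r,X \right)} = -67$
$x = -72$ ($x = -5 - 67 = -72$)
$H = -72$
$\left(H - 28526\right) - 22020 = \left(-72 - 28526\right) - 22020 = -28598 - 22020 = -50618$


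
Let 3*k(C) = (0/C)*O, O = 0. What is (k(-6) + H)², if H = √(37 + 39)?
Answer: 76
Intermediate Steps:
k(C) = 0 (k(C) = ((0/C)*0)/3 = (0*0)/3 = (⅓)*0 = 0)
H = 2*√19 (H = √76 = 2*√19 ≈ 8.7178)
(k(-6) + H)² = (0 + 2*√19)² = (2*√19)² = 76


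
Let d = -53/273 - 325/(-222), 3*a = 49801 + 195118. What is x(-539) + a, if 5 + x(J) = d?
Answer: 1649209189/20202 ≈ 81636.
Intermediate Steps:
a = 244919/3 (a = (49801 + 195118)/3 = (1/3)*244919 = 244919/3 ≈ 81640.)
d = 8551/6734 (d = -53*1/273 - 325*(-1/222) = -53/273 + 325/222 = 8551/6734 ≈ 1.2698)
x(J) = -25119/6734 (x(J) = -5 + 8551/6734 = -25119/6734)
x(-539) + a = -25119/6734 + 244919/3 = 1649209189/20202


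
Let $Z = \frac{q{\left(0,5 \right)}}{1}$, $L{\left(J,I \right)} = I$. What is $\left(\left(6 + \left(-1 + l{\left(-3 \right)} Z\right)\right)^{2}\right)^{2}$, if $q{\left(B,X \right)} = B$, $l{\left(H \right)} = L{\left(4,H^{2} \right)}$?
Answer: $625$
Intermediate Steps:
$l{\left(H \right)} = H^{2}$
$Z = 0$ ($Z = \frac{0}{1} = 0 \cdot 1 = 0$)
$\left(\left(6 + \left(-1 + l{\left(-3 \right)} Z\right)\right)^{2}\right)^{2} = \left(\left(6 - \left(1 - \left(-3\right)^{2} \cdot 0\right)\right)^{2}\right)^{2} = \left(\left(6 + \left(-1 + 9 \cdot 0\right)\right)^{2}\right)^{2} = \left(\left(6 + \left(-1 + 0\right)\right)^{2}\right)^{2} = \left(\left(6 - 1\right)^{2}\right)^{2} = \left(5^{2}\right)^{2} = 25^{2} = 625$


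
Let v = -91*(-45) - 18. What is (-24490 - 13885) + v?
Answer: -34298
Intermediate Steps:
v = 4077 (v = 4095 - 18 = 4077)
(-24490 - 13885) + v = (-24490 - 13885) + 4077 = -38375 + 4077 = -34298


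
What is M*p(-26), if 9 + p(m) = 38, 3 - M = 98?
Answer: -2755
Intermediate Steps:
M = -95 (M = 3 - 1*98 = 3 - 98 = -95)
p(m) = 29 (p(m) = -9 + 38 = 29)
M*p(-26) = -95*29 = -2755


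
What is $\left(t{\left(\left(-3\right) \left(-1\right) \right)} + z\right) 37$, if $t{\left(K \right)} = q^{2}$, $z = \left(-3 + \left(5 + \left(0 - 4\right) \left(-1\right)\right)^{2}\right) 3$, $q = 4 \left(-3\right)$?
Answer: $13986$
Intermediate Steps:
$q = -12$
$z = 234$ ($z = \left(-3 + \left(5 - -4\right)^{2}\right) 3 = \left(-3 + \left(5 + 4\right)^{2}\right) 3 = \left(-3 + 9^{2}\right) 3 = \left(-3 + 81\right) 3 = 78 \cdot 3 = 234$)
$t{\left(K \right)} = 144$ ($t{\left(K \right)} = \left(-12\right)^{2} = 144$)
$\left(t{\left(\left(-3\right) \left(-1\right) \right)} + z\right) 37 = \left(144 + 234\right) 37 = 378 \cdot 37 = 13986$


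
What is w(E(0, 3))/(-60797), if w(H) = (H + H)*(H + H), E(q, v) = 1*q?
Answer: 0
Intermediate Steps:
E(q, v) = q
w(H) = 4*H² (w(H) = (2*H)*(2*H) = 4*H²)
w(E(0, 3))/(-60797) = (4*0²)/(-60797) = (4*0)*(-1/60797) = 0*(-1/60797) = 0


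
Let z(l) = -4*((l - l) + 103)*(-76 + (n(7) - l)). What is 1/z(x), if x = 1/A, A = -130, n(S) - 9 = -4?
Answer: 65/1901174 ≈ 3.4189e-5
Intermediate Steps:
n(S) = 5 (n(S) = 9 - 4 = 5)
x = -1/130 (x = 1/(-130) = -1/130 ≈ -0.0076923)
z(l) = 29252 + 412*l (z(l) = -4*((l - l) + 103)*(-76 + (5 - l)) = -4*(0 + 103)*(-71 - l) = -412*(-71 - l) = -4*(-7313 - 103*l) = 29252 + 412*l)
1/z(x) = 1/(29252 + 412*(-1/130)) = 1/(29252 - 206/65) = 1/(1901174/65) = 65/1901174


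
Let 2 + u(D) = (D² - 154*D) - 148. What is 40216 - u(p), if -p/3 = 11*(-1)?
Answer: 44359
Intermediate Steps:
p = 33 (p = -33*(-1) = -3*(-11) = 33)
u(D) = -150 + D² - 154*D (u(D) = -2 + ((D² - 154*D) - 148) = -2 + (-148 + D² - 154*D) = -150 + D² - 154*D)
40216 - u(p) = 40216 - (-150 + 33² - 154*33) = 40216 - (-150 + 1089 - 5082) = 40216 - 1*(-4143) = 40216 + 4143 = 44359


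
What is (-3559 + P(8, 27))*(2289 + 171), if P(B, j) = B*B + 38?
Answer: -8504220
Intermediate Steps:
P(B, j) = 38 + B² (P(B, j) = B² + 38 = 38 + B²)
(-3559 + P(8, 27))*(2289 + 171) = (-3559 + (38 + 8²))*(2289 + 171) = (-3559 + (38 + 64))*2460 = (-3559 + 102)*2460 = -3457*2460 = -8504220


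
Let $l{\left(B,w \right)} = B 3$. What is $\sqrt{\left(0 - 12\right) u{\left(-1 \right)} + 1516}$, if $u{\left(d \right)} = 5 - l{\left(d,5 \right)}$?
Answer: $2 \sqrt{355} \approx 37.683$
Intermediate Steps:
$l{\left(B,w \right)} = 3 B$
$u{\left(d \right)} = 5 - 3 d$
$\sqrt{\left(0 - 12\right) u{\left(-1 \right)} + 1516} = \sqrt{\left(0 - 12\right) \left(5 - -3\right) + 1516} = \sqrt{- 12 \left(5 + 3\right) + 1516} = \sqrt{\left(-12\right) 8 + 1516} = \sqrt{-96 + 1516} = \sqrt{1420} = 2 \sqrt{355}$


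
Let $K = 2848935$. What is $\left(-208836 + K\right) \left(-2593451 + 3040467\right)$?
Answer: $1180166494584$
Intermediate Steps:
$\left(-208836 + K\right) \left(-2593451 + 3040467\right) = \left(-208836 + 2848935\right) \left(-2593451 + 3040467\right) = 2640099 \cdot 447016 = 1180166494584$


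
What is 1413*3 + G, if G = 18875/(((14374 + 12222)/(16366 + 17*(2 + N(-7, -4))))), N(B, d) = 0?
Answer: 105572611/6649 ≈ 15878.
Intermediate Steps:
G = 77387500/6649 (G = 18875/(((14374 + 12222)/(16366 + 17*(2 + 0)))) = 18875/((26596/(16366 + 17*2))) = 18875/((26596/(16366 + 34))) = 18875/((26596/16400)) = 18875/((26596*(1/16400))) = 18875/(6649/4100) = 18875*(4100/6649) = 77387500/6649 ≈ 11639.)
1413*3 + G = 1413*3 + 77387500/6649 = 4239 + 77387500/6649 = 105572611/6649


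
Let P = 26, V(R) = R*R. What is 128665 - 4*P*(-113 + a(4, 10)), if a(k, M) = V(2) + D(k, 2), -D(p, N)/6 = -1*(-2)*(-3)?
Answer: 136257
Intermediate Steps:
D(p, N) = 36 (D(p, N) = -6*(-1*(-2))*(-3) = -12*(-3) = -6*(-6) = 36)
V(R) = R²
a(k, M) = 40 (a(k, M) = 2² + 36 = 4 + 36 = 40)
128665 - 4*P*(-113 + a(4, 10)) = 128665 - 4*26*(-113 + 40) = 128665 - 104*(-73) = 128665 - 1*(-7592) = 128665 + 7592 = 136257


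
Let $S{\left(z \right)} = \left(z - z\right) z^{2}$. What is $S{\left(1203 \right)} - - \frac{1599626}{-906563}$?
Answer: $- \frac{228518}{129509} \approx -1.7645$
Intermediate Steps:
$S{\left(z \right)} = 0$ ($S{\left(z \right)} = 0 z^{2} = 0$)
$S{\left(1203 \right)} - - \frac{1599626}{-906563} = 0 - - \frac{1599626}{-906563} = 0 - \left(-1599626\right) \left(- \frac{1}{906563}\right) = 0 - \frac{228518}{129509} = - \frac{228518}{129509}$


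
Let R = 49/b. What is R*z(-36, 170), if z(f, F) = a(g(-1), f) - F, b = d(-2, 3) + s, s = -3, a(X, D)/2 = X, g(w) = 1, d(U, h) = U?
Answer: 8232/5 ≈ 1646.4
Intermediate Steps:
a(X, D) = 2*X
b = -5 (b = -2 - 3 = -5)
R = -49/5 (R = 49/(-5) = 49*(-⅕) = -49/5 ≈ -9.8000)
z(f, F) = 2 - F (z(f, F) = 2*1 - F = 2 - F)
R*z(-36, 170) = -49*(2 - 1*170)/5 = -49*(2 - 170)/5 = -49/5*(-168) = 8232/5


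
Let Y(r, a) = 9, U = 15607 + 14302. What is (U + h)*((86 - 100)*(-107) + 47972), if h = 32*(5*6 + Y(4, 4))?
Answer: 1541336790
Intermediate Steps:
U = 29909
h = 1248 (h = 32*(5*6 + 9) = 32*(30 + 9) = 32*39 = 1248)
(U + h)*((86 - 100)*(-107) + 47972) = (29909 + 1248)*((86 - 100)*(-107) + 47972) = 31157*(-14*(-107) + 47972) = 31157*(1498 + 47972) = 31157*49470 = 1541336790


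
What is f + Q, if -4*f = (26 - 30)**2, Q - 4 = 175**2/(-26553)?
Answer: -30625/26553 ≈ -1.1534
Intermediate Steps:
Q = 75587/26553 (Q = 4 + 175**2/(-26553) = 4 + 30625*(-1/26553) = 4 - 30625/26553 = 75587/26553 ≈ 2.8466)
f = -4 (f = -(26 - 30)**2/4 = -1/4*(-4)**2 = -1/4*16 = -4)
f + Q = -4 + 75587/26553 = -30625/26553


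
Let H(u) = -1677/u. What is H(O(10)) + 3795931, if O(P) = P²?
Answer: 379591423/100 ≈ 3.7959e+6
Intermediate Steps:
H(O(10)) + 3795931 = -1677/(10²) + 3795931 = -1677/100 + 3795931 = 379591423/100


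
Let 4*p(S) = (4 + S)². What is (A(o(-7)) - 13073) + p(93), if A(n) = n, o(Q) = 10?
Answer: -42843/4 ≈ -10711.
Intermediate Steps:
p(S) = (4 + S)²/4
(A(o(-7)) - 13073) + p(93) = (10 - 13073) + (4 + 93)²/4 = -13063 + (¼)*97² = -13063 + (¼)*9409 = -13063 + 9409/4 = -42843/4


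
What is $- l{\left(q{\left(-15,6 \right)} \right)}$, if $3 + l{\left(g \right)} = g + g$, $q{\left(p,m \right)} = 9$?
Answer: $-15$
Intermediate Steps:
$l{\left(g \right)} = -3 + 2 g$ ($l{\left(g \right)} = -3 + \left(g + g\right) = -3 + 2 g$)
$- l{\left(q{\left(-15,6 \right)} \right)} = - (-3 + 2 \cdot 9) = - (-3 + 18) = \left(-1\right) 15 = -15$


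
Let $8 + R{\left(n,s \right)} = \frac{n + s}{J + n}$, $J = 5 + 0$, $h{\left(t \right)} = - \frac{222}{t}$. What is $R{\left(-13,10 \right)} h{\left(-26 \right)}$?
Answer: $- \frac{6771}{104} \approx -65.106$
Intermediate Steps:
$J = 5$
$R{\left(n,s \right)} = -8 + \frac{n + s}{5 + n}$
$R{\left(-13,10 \right)} h{\left(-26 \right)} = \frac{-40 + 10 - -91}{5 - 13} \left(- \frac{222}{-26}\right) = \frac{-40 + 10 + 91}{-8} \left(\left(-222\right) \left(- \frac{1}{26}\right)\right) = \left(- \frac{1}{8}\right) 61 \cdot \frac{111}{13} = \left(- \frac{61}{8}\right) \frac{111}{13} = - \frac{6771}{104}$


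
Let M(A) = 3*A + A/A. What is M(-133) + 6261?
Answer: 5863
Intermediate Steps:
M(A) = 1 + 3*A (M(A) = 3*A + 1 = 1 + 3*A)
M(-133) + 6261 = (1 + 3*(-133)) + 6261 = (1 - 399) + 6261 = -398 + 6261 = 5863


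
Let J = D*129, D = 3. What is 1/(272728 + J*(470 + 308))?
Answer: 1/573814 ≈ 1.7427e-6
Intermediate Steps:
J = 387 (J = 3*129 = 387)
1/(272728 + J*(470 + 308)) = 1/(272728 + 387*(470 + 308)) = 1/(272728 + 387*778) = 1/(272728 + 301086) = 1/573814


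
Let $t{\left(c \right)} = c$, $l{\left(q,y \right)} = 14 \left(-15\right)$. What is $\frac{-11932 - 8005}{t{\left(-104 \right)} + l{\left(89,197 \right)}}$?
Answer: $\frac{19937}{314} \approx 63.494$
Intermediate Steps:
$l{\left(q,y \right)} = -210$
$\frac{-11932 - 8005}{t{\left(-104 \right)} + l{\left(89,197 \right)}} = \frac{-11932 - 8005}{-104 - 210} = - \frac{19937}{-314} = \left(-19937\right) \left(- \frac{1}{314}\right) = \frac{19937}{314}$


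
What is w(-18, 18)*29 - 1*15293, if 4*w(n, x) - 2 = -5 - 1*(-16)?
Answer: -60795/4 ≈ -15199.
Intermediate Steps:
w(n, x) = 13/4 (w(n, x) = ½ + (-5 - 1*(-16))/4 = ½ + (-5 + 16)/4 = ½ + (¼)*11 = ½ + 11/4 = 13/4)
w(-18, 18)*29 - 1*15293 = (13/4)*29 - 1*15293 = 377/4 - 15293 = -60795/4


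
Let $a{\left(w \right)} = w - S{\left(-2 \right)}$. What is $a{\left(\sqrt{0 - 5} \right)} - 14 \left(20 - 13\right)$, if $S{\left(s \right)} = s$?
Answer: $-96 + i \sqrt{5} \approx -96.0 + 2.2361 i$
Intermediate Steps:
$a{\left(w \right)} = 2 + w$ ($a{\left(w \right)} = w - -2 = w + 2 = 2 + w$)
$a{\left(\sqrt{0 - 5} \right)} - 14 \left(20 - 13\right) = \left(2 + \sqrt{0 - 5}\right) - 14 \left(20 - 13\right) = \left(2 + \sqrt{-5}\right) - 98 = \left(2 + i \sqrt{5}\right) - 98 = -96 + i \sqrt{5}$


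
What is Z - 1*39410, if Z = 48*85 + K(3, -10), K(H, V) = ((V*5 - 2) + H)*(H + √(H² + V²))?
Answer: -35477 - 49*√109 ≈ -35989.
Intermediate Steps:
K(H, V) = (H + √(H² + V²))*(-2 + H + 5*V) (K(H, V) = ((5*V - 2) + H)*(H + √(H² + V²)) = ((-2 + 5*V) + H)*(H + √(H² + V²)) = (-2 + H + 5*V)*(H + √(H² + V²)) = (H + √(H² + V²))*(-2 + H + 5*V))
Z = 3933 - 49*√109 (Z = 48*85 + (3² - 2*3 - 2*√(3² + (-10)²) + 3*√(3² + (-10)²) + 5*3*(-10) + 5*(-10)*√(3² + (-10)²)) = 4080 + (9 - 6 - 2*√(9 + 100) + 3*√(9 + 100) - 150 + 5*(-10)*√(9 + 100)) = 4080 + (9 - 6 - 2*√109 + 3*√109 - 150 + 5*(-10)*√109) = 4080 + (9 - 6 - 2*√109 + 3*√109 - 150 - 50*√109) = 4080 + (-147 - 49*√109) = 3933 - 49*√109 ≈ 3421.4)
Z - 1*39410 = (3933 - 49*√109) - 1*39410 = (3933 - 49*√109) - 39410 = -35477 - 49*√109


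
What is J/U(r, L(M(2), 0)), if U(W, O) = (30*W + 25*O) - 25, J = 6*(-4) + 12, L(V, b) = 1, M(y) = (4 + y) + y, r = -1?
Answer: ⅖ ≈ 0.40000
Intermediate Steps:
M(y) = 4 + 2*y
J = -12 (J = -24 + 12 = -12)
U(W, O) = -25 + 25*O + 30*W (U(W, O) = (25*O + 30*W) - 25 = -25 + 25*O + 30*W)
J/U(r, L(M(2), 0)) = -12/(-25 + 25*1 + 30*(-1)) = -12/(-25 + 25 - 30) = -12/(-30) = -12*(-1/30) = ⅖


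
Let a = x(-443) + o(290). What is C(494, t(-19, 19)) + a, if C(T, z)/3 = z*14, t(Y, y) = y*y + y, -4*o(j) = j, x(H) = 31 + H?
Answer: 30951/2 ≈ 15476.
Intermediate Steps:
o(j) = -j/4
t(Y, y) = y + y**2 (t(Y, y) = y**2 + y = y + y**2)
C(T, z) = 42*z (C(T, z) = 3*(z*14) = 3*(14*z) = 42*z)
a = -969/2 (a = (31 - 443) - 1/4*290 = -412 - 145/2 = -969/2 ≈ -484.50)
C(494, t(-19, 19)) + a = 42*(19*(1 + 19)) - 969/2 = 42*(19*20) - 969/2 = 42*380 - 969/2 = 15960 - 969/2 = 30951/2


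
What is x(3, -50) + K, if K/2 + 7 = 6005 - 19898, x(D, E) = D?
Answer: -27797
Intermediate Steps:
K = -27800 (K = -14 + 2*(6005 - 19898) = -14 + 2*(-13893) = -14 - 27786 = -27800)
x(3, -50) + K = 3 - 27800 = -27797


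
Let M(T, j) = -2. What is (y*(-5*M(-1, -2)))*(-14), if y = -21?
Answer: 2940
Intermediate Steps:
(y*(-5*M(-1, -2)))*(-14) = -(-105)*(-2)*(-14) = -21*10*(-14) = -210*(-14) = 2940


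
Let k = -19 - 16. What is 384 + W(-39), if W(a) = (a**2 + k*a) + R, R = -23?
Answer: 3247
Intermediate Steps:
k = -35
W(a) = -23 + a**2 - 35*a (W(a) = (a**2 - 35*a) - 23 = -23 + a**2 - 35*a)
384 + W(-39) = 384 + (-23 + (-39)**2 - 35*(-39)) = 384 + (-23 + 1521 + 1365) = 384 + 2863 = 3247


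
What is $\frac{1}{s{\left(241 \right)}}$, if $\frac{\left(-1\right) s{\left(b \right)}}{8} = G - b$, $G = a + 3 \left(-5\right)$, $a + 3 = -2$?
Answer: $\frac{1}{2088} \approx 0.00047893$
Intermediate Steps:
$a = -5$ ($a = -3 - 2 = -5$)
$G = -20$ ($G = -5 + 3 \left(-5\right) = -5 - 15 = -20$)
$s{\left(b \right)} = 160 + 8 b$ ($s{\left(b \right)} = - 8 \left(-20 - b\right) = 160 + 8 b$)
$\frac{1}{s{\left(241 \right)}} = \frac{1}{160 + 8 \cdot 241} = \frac{1}{160 + 1928} = \frac{1}{2088}$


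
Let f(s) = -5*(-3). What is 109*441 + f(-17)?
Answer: 48084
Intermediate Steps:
f(s) = 15
109*441 + f(-17) = 109*441 + 15 = 48069 + 15 = 48084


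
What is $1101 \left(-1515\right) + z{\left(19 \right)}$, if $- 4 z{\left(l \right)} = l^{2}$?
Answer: $- \frac{6672421}{4} \approx -1.6681 \cdot 10^{6}$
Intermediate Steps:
$z{\left(l \right)} = - \frac{l^{2}}{4}$
$1101 \left(-1515\right) + z{\left(19 \right)} = 1101 \left(-1515\right) - \frac{19^{2}}{4} = -1668015 - \frac{361}{4} = - \frac{6672421}{4}$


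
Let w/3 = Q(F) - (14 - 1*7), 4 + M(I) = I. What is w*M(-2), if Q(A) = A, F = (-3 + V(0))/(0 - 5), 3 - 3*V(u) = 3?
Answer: 576/5 ≈ 115.20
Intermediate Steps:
V(u) = 0 (V(u) = 1 - ⅓*3 = 1 - 1 = 0)
F = ⅗ (F = (-3 + 0)/(0 - 5) = -3/(-5) = -3*(-⅕) = ⅗ ≈ 0.60000)
M(I) = -4 + I
w = -96/5 (w = 3*(⅗ - (14 - 1*7)) = 3*(⅗ - (14 - 7)) = 3*(⅗ - 1*7) = 3*(⅗ - 7) = 3*(-32/5) = -96/5 ≈ -19.200)
w*M(-2) = -96*(-4 - 2)/5 = -96/5*(-6) = 576/5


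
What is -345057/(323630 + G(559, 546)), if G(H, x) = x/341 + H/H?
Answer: -39221479/36786239 ≈ -1.0662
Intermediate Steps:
G(H, x) = 1 + x/341 (G(H, x) = x*(1/341) + 1 = x/341 + 1 = 1 + x/341)
-345057/(323630 + G(559, 546)) = -345057/(323630 + (1 + (1/341)*546)) = -345057/(323630 + (1 + 546/341)) = -345057/(323630 + 887/341) = -345057/110358717/341 = -345057*341/110358717 = -39221479/36786239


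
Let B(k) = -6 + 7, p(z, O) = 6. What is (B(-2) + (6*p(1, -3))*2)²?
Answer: 5329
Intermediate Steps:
B(k) = 1
(B(-2) + (6*p(1, -3))*2)² = (1 + (6*6)*2)² = (1 + 36*2)² = (1 + 72)² = 73² = 5329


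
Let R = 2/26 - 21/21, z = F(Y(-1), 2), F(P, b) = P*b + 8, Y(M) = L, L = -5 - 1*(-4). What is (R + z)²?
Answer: 4356/169 ≈ 25.775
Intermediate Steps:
L = -1 (L = -5 + 4 = -1)
Y(M) = -1
F(P, b) = 8 + P*b
z = 6 (z = 8 - 1*2 = 8 - 2 = 6)
R = -12/13 (R = 2*(1/26) - 21*1/21 = 1/13 - 1 = -12/13 ≈ -0.92308)
(R + z)² = (-12/13 + 6)² = (66/13)² = 4356/169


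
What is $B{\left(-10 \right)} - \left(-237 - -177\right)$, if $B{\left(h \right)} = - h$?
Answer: $70$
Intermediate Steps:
$B{\left(-10 \right)} - \left(-237 - -177\right) = \left(-1\right) \left(-10\right) - \left(-237 - -177\right) = 10 - \left(-237 + 177\right) = 10 - -60 = 10 + 60 = 70$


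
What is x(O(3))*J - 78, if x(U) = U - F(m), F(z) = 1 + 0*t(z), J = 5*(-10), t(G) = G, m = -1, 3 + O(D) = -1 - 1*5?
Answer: 422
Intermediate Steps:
O(D) = -9 (O(D) = -3 + (-1 - 1*5) = -3 + (-1 - 5) = -3 - 6 = -9)
J = -50
F(z) = 1 (F(z) = 1 + 0*z = 1 + 0 = 1)
x(U) = -1 + U (x(U) = U - 1*1 = U - 1 = -1 + U)
x(O(3))*J - 78 = (-1 - 9)*(-50) - 78 = -10*(-50) - 78 = 500 - 78 = 422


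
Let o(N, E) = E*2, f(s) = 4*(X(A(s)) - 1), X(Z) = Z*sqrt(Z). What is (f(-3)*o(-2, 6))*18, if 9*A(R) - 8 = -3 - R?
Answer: -864 + 512*sqrt(2) ≈ -139.92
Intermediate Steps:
A(R) = 5/9 - R/9 (A(R) = 8/9 + (-3 - R)/9 = 8/9 + (-1/3 - R/9) = 5/9 - R/9)
X(Z) = Z**(3/2)
f(s) = -4 + 4*(5/9 - s/9)**(3/2) (f(s) = 4*((5/9 - s/9)**(3/2) - 1) = 4*(-1 + (5/9 - s/9)**(3/2)) = -4 + 4*(5/9 - s/9)**(3/2))
o(N, E) = 2*E
(f(-3)*o(-2, 6))*18 = ((-4 + 4*(5 - 1*(-3))**(3/2)/27)*(2*6))*18 = ((-4 + 4*(5 + 3)**(3/2)/27)*12)*18 = ((-4 + 4*8**(3/2)/27)*12)*18 = ((-4 + 4*(16*sqrt(2))/27)*12)*18 = ((-4 + 64*sqrt(2)/27)*12)*18 = (-48 + 256*sqrt(2)/9)*18 = -864 + 512*sqrt(2)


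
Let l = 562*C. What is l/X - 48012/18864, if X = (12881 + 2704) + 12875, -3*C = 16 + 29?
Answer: -6356021/2236956 ≈ -2.8414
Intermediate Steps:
C = -15 (C = -(16 + 29)/3 = -⅓*45 = -15)
X = 28460 (X = 15585 + 12875 = 28460)
l = -8430 (l = 562*(-15) = -8430)
l/X - 48012/18864 = -8430/28460 - 48012/18864 = -8430*1/28460 - 48012*1/18864 = -843/2846 - 4001/1572 = -6356021/2236956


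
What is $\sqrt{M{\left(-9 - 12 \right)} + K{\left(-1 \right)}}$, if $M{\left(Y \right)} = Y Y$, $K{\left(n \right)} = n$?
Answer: $2 \sqrt{110} \approx 20.976$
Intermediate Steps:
$M{\left(Y \right)} = Y^{2}$
$\sqrt{M{\left(-9 - 12 \right)} + K{\left(-1 \right)}} = \sqrt{\left(-9 - 12\right)^{2} - 1} = \sqrt{\left(-21\right)^{2} - 1} = \sqrt{441 - 1} = \sqrt{440} = 2 \sqrt{110}$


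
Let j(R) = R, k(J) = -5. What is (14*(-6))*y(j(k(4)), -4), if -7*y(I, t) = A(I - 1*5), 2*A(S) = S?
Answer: -60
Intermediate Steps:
A(S) = S/2
y(I, t) = 5/14 - I/14 (y(I, t) = -(I - 1*5)/14 = -(I - 5)/14 = -(-5 + I)/14 = -(-5/2 + I/2)/7 = 5/14 - I/14)
(14*(-6))*y(j(k(4)), -4) = (14*(-6))*(5/14 - 1/14*(-5)) = -84*(5/14 + 5/14) = -84*5/7 = -60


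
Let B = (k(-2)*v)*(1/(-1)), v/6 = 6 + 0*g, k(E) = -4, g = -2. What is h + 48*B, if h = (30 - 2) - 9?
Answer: 6931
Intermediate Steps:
h = 19 (h = 28 - 9 = 19)
v = 36 (v = 6*(6 + 0*(-2)) = 6*(6 + 0) = 6*6 = 36)
B = 144 (B = (-4*36)*(1/(-1)) = -144*(-1) = 144)
h + 48*B = 19 + 48*144 = 19 + 6912 = 6931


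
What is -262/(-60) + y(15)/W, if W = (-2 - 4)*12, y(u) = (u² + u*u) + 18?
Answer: -32/15 ≈ -2.1333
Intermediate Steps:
y(u) = 18 + 2*u² (y(u) = (u² + u²) + 18 = 2*u² + 18 = 18 + 2*u²)
W = -72 (W = -6*12 = -72)
-262/(-60) + y(15)/W = -262/(-60) + (18 + 2*15²)/(-72) = -262*(-1/60) + (18 + 2*225)*(-1/72) = 131/30 + (18 + 450)*(-1/72) = 131/30 + 468*(-1/72) = 131/30 - 13/2 = -32/15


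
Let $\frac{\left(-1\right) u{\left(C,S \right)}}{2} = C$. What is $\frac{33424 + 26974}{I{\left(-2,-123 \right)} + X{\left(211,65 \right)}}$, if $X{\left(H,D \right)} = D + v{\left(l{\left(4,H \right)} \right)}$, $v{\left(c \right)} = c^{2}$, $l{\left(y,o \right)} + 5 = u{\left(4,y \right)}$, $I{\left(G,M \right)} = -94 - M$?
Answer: $\frac{60398}{263} \approx 229.65$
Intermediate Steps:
$u{\left(C,S \right)} = - 2 C$
$l{\left(y,o \right)} = -13$ ($l{\left(y,o \right)} = -5 - 8 = -13$)
$X{\left(H,D \right)} = 169 + D$ ($X{\left(H,D \right)} = D + \left(-13\right)^{2} = D + 169 = 169 + D$)
$\frac{33424 + 26974}{I{\left(-2,-123 \right)} + X{\left(211,65 \right)}} = \frac{33424 + 26974}{\left(-94 - -123\right) + \left(169 + 65\right)} = \frac{60398}{\left(-94 + 123\right) + 234} = \frac{60398}{29 + 234} = \frac{60398}{263}$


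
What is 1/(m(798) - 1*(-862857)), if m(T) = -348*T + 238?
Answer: 1/585391 ≈ 1.7083e-6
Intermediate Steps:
m(T) = 238 - 348*T
1/(m(798) - 1*(-862857)) = 1/((238 - 348*798) - 1*(-862857)) = 1/((238 - 277704) + 862857) = 1/(-277466 + 862857) = 1/585391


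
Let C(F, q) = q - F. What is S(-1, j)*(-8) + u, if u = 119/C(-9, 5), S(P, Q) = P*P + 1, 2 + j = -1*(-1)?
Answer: -15/2 ≈ -7.5000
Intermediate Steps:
j = -1 (j = -2 - 1*(-1) = -2 + 1 = -1)
S(P, Q) = 1 + P² (S(P, Q) = P² + 1 = 1 + P²)
u = 17/2 (u = 119/(5 - 1*(-9)) = 119/(5 + 9) = 119/14 = 119*(1/14) = 17/2 ≈ 8.5000)
S(-1, j)*(-8) + u = (1 + (-1)²)*(-8) + 17/2 = (1 + 1)*(-8) + 17/2 = 2*(-8) + 17/2 = -16 + 17/2 = -15/2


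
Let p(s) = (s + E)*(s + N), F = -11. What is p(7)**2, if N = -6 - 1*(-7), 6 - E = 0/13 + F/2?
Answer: 21904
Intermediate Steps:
E = 23/2 (E = 6 - (0/13 - 11/2) = 6 - (0*(1/13) - 11*1/2) = 6 - (0 - 11/2) = 6 - 1*(-11/2) = 6 + 11/2 = 23/2 ≈ 11.500)
N = 1 (N = -6 + 7 = 1)
p(s) = (1 + s)*(23/2 + s) (p(s) = (s + 23/2)*(s + 1) = (23/2 + s)*(1 + s) = (1 + s)*(23/2 + s))
p(7)**2 = (23/2 + 7**2 + (25/2)*7)**2 = (23/2 + 49 + 175/2)**2 = 148**2 = 21904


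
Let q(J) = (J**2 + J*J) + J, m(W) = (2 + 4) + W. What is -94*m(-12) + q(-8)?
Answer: 684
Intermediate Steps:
m(W) = 6 + W
q(J) = J + 2*J**2 (q(J) = (J**2 + J**2) + J = 2*J**2 + J = J + 2*J**2)
-94*m(-12) + q(-8) = -94*(6 - 12) - 8*(1 + 2*(-8)) = -94*(-6) - 8*(1 - 16) = 564 - 8*(-15) = 564 + 120 = 684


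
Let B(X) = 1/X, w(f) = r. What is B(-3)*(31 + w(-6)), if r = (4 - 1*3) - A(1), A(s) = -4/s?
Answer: -12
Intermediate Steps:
r = 5 (r = (4 - 1*3) - (-4)/1 = (4 - 3) - (-4) = 1 - 1*(-4) = 1 + 4 = 5)
w(f) = 5
B(-3)*(31 + w(-6)) = (31 + 5)/(-3) = -⅓*36 = -12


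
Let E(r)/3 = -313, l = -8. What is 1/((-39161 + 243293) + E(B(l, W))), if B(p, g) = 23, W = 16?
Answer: 1/203193 ≈ 4.9214e-6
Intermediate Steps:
E(r) = -939 (E(r) = 3*(-313) = -939)
1/((-39161 + 243293) + E(B(l, W))) = 1/((-39161 + 243293) - 939) = 1/(204132 - 939) = 1/203193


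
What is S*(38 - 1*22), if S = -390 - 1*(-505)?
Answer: 1840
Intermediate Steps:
S = 115 (S = -390 + 505 = 115)
S*(38 - 1*22) = 115*(38 - 1*22) = 115*(38 - 22) = 115*16 = 1840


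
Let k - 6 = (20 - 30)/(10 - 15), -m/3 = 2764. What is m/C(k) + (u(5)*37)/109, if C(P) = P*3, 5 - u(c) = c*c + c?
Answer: -77169/218 ≈ -353.99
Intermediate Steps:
m = -8292 (m = -3*2764 = -8292)
k = 8 (k = 6 + (20 - 30)/(10 - 15) = 6 - 10/(-5) = 6 - 10*(-⅕) = 6 + 2 = 8)
u(c) = 5 - c - c² (u(c) = 5 - (c*c + c) = 5 - (c² + c) = 5 - (c + c²) = 5 + (-c - c²) = 5 - c - c²)
C(P) = 3*P
m/C(k) + (u(5)*37)/109 = -8292/(3*8) + ((5 - 1*5 - 1*5²)*37)/109 = -8292/24 + ((5 - 5 - 1*25)*37)*(1/109) = -8292*1/24 + ((5 - 5 - 25)*37)*(1/109) = -691/2 - 25*37*(1/109) = -691/2 - 925*1/109 = -691/2 - 925/109 = -77169/218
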